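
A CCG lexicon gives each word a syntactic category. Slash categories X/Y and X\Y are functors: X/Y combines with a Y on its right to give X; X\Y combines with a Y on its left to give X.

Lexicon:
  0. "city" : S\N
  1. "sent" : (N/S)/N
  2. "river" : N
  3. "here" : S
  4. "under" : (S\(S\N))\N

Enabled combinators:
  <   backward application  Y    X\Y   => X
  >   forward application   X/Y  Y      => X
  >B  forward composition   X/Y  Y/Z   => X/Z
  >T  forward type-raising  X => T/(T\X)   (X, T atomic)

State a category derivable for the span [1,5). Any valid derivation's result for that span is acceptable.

[0,5] S   <
  [0,1] "city" : S\N
  [1,5] S\(S\N)   <
    [1,4] N   >
      [1,3] N/S   >
        [1,2] "sent" : (N/S)/N
        [2,3] "river" : N
      [3,4] "here" : S
    [4,5] "under" : (S\(S\N))\N

S\(S\N)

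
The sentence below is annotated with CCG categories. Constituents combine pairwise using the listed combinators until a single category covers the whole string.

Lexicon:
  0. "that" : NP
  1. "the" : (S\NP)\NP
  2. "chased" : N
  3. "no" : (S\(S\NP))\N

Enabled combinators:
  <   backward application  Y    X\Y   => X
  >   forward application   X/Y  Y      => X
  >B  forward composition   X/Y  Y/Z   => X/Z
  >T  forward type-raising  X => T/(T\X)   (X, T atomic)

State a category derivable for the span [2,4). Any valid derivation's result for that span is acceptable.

[0,4] S   <
  [0,2] S\NP   <
    [0,1] "that" : NP
    [1,2] "the" : (S\NP)\NP
  [2,4] S\(S\NP)   <
    [2,3] "chased" : N
    [3,4] "no" : (S\(S\NP))\N

S\(S\NP)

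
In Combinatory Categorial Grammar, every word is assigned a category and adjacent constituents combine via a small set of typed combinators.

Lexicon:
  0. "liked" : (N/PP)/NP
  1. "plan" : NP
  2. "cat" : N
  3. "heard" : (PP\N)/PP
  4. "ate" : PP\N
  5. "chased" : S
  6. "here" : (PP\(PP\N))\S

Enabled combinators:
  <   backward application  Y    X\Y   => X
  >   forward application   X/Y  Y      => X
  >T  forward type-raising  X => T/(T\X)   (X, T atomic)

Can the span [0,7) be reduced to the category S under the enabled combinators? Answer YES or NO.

NO

(N/PP)/NP NP N (PP\N)/PP PP\N S (PP\(PP\N))\S
CKY chart[0,7] = {N, N/(N\N), NP/(NP\N), PP/(PP\N), S/(S\N)}; S ∉ chart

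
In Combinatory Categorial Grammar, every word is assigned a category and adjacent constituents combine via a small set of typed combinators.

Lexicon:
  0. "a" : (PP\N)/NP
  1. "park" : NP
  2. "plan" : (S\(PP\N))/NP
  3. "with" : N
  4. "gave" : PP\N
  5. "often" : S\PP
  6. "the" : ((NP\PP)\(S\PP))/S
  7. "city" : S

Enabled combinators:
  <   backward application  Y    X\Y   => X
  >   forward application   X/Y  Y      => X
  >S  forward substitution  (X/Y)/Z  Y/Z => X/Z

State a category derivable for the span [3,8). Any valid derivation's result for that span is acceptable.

NP

[0,8] S   <
  [0,2] PP\N   >
    [0,1] "a" : (PP\N)/NP
    [1,2] "park" : NP
  [2,8] S\(PP\N)   >
    [2,3] "plan" : (S\(PP\N))/NP
    [3,8] NP   <
      [3,5] PP   <
        [3,4] "with" : N
        [4,5] "gave" : PP\N
      [5,8] NP\PP   <
        [5,6] "often" : S\PP
        [6,8] (NP\PP)\(S\PP)   >
          [6,7] "the" : ((NP\PP)\(S\PP))/S
          [7,8] "city" : S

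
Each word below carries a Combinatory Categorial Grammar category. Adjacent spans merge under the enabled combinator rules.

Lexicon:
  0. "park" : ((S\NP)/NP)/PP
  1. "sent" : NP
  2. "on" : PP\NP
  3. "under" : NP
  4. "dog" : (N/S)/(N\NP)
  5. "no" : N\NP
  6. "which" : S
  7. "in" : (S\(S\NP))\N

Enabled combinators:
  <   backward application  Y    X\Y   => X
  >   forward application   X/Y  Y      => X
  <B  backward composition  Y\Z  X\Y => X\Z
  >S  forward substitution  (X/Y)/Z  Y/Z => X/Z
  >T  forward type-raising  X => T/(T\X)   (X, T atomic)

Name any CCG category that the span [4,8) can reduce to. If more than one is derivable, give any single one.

[0,8] S   <
  [0,4] S\NP   >
    [0,3] (S\NP)/NP   >
      [0,1] "park" : ((S\NP)/NP)/PP
      [1,3] PP   <
        [1,2] "sent" : NP
        [2,3] "on" : PP\NP
    [3,4] "under" : NP
  [4,8] S\(S\NP)   <
    [4,7] N   >
      [4,6] N/S   >
        [4,5] "dog" : (N/S)/(N\NP)
        [5,6] "no" : N\NP
      [6,7] "which" : S
    [7,8] "in" : (S\(S\NP))\N

S\(S\NP)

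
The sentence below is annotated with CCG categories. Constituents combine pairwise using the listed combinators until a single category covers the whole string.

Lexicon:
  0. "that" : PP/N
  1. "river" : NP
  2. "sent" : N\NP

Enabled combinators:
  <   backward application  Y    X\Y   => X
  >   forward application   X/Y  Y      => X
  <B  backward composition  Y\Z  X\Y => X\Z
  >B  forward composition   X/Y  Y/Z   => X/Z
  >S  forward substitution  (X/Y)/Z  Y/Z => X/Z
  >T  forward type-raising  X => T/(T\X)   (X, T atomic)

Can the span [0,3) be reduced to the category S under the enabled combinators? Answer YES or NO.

NO

PP/N NP N\NP
CKY chart[0,3] = {N/(N\PP), NP/(NP\PP), PP, PP/(N\N), PP/(PP\PP), S/(S\PP)}; S ∉ chart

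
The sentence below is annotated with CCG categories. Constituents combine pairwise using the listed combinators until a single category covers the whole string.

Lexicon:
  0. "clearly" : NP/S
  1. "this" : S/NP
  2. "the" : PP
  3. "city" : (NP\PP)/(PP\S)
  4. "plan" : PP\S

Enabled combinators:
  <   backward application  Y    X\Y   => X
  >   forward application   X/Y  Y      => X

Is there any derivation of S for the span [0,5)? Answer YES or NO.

NO

NP/S S/NP PP (NP\PP)/(PP\S) PP\S
CKY chart[0,5] = {NP}; S ∉ chart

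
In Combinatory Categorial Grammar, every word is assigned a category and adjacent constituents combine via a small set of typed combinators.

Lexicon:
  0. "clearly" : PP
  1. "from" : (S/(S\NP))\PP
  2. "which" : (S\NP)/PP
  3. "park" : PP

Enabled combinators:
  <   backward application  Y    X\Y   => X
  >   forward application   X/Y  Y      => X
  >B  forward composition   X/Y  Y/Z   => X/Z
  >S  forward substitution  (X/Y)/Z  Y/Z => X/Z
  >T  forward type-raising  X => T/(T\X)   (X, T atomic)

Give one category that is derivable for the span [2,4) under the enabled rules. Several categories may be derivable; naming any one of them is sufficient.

[0,4] S   >
  [0,2] S/(S\NP)   <
    [0,1] "clearly" : PP
    [1,2] "from" : (S/(S\NP))\PP
  [2,4] S\NP   >
    [2,3] "which" : (S\NP)/PP
    [3,4] "park" : PP

S\NP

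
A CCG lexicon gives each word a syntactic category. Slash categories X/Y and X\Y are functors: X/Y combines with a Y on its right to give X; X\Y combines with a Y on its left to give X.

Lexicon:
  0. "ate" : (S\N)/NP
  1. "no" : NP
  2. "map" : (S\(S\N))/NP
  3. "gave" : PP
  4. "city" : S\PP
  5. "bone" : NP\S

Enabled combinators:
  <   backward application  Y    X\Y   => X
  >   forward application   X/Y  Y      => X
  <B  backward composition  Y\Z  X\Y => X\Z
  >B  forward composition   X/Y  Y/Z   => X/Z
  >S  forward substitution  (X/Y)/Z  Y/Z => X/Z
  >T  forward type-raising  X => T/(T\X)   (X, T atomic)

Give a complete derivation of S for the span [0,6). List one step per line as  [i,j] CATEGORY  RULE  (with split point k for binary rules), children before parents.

[0,1] (S\N)/NP  lex  "ate"
[1,2] NP  lex  "no"
[0,2] S\N  >  k=1
[2,3] (S\(S\N))/NP  lex  "map"
[3,4] PP  lex  "gave"
[4,5] S\PP  lex  "city"
[3,5] S  <  k=4
[5,6] NP\S  lex  "bone"
[3,6] NP  <  k=5
[2,6] S\(S\N)  >  k=3
[0,6] S  <  k=2

[0,6] S   <
  [0,2] S\N   >
    [0,1] "ate" : (S\N)/NP
    [1,2] "no" : NP
  [2,6] S\(S\N)   >
    [2,3] "map" : (S\(S\N))/NP
    [3,6] NP   <
      [3,5] S   <
        [3,4] "gave" : PP
        [4,5] "city" : S\PP
      [5,6] "bone" : NP\S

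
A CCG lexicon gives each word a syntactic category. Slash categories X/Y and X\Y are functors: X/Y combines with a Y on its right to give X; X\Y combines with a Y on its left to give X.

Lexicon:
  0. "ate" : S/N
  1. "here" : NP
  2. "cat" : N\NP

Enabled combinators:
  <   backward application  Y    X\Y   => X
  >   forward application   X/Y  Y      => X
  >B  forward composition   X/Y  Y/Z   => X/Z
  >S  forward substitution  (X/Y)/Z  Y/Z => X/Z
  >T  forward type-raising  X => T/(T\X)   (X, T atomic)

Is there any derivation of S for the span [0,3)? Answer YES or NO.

[0,3] S   >
  [0,1] "ate" : S/N
  [1,3] N   >
    [1,2] N/(N\NP)   >T
      [1,2] "here" : NP
    [2,3] "cat" : N\NP

YES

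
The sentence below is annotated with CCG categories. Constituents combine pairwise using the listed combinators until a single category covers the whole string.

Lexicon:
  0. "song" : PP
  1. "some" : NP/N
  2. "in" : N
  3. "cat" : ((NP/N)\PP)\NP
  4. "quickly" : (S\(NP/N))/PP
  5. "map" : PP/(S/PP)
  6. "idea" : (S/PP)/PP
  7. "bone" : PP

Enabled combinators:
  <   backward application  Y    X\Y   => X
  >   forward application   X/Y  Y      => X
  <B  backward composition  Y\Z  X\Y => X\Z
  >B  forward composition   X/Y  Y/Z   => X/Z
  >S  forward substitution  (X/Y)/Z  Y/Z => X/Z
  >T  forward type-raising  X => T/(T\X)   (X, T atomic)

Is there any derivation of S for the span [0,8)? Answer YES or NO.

[0,8] S   <
  [0,1] "song" : PP
  [1,8] S\PP   <B
    [1,4] (NP/N)\PP   <
      [1,3] NP   >
        [1,2] "some" : NP/N
        [2,3] "in" : N
      [3,4] "cat" : ((NP/N)\PP)\NP
    [4,8] S\(NP/N)   >
      [4,5] "quickly" : (S\(NP/N))/PP
      [5,8] PP   >
        [5,6] "map" : PP/(S/PP)
        [6,8] S/PP   >
          [6,7] "idea" : (S/PP)/PP
          [7,8] "bone" : PP

YES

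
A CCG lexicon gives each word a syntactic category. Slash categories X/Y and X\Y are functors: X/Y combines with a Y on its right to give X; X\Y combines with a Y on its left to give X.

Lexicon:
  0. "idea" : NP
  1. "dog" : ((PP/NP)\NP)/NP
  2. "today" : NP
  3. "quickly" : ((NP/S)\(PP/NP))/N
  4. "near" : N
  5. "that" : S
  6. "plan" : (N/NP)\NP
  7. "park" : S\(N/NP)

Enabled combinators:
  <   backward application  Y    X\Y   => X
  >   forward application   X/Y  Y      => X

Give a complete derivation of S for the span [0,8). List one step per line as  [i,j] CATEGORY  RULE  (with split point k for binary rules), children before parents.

[0,1] NP  lex  "idea"
[1,2] ((PP/NP)\NP)/NP  lex  "dog"
[2,3] NP  lex  "today"
[1,3] (PP/NP)\NP  >  k=2
[0,3] PP/NP  <  k=1
[3,4] ((NP/S)\(PP/NP))/N  lex  "quickly"
[4,5] N  lex  "near"
[3,5] (NP/S)\(PP/NP)  >  k=4
[0,5] NP/S  <  k=3
[5,6] S  lex  "that"
[0,6] NP  >  k=5
[6,7] (N/NP)\NP  lex  "plan"
[0,7] N/NP  <  k=6
[7,8] S\(N/NP)  lex  "park"
[0,8] S  <  k=7

[0,8] S   <
  [0,7] N/NP   <
    [0,6] NP   >
      [0,5] NP/S   <
        [0,3] PP/NP   <
          [0,1] "idea" : NP
          [1,3] (PP/NP)\NP   >
            [1,2] "dog" : ((PP/NP)\NP)/NP
            [2,3] "today" : NP
        [3,5] (NP/S)\(PP/NP)   >
          [3,4] "quickly" : ((NP/S)\(PP/NP))/N
          [4,5] "near" : N
      [5,6] "that" : S
    [6,7] "plan" : (N/NP)\NP
  [7,8] "park" : S\(N/NP)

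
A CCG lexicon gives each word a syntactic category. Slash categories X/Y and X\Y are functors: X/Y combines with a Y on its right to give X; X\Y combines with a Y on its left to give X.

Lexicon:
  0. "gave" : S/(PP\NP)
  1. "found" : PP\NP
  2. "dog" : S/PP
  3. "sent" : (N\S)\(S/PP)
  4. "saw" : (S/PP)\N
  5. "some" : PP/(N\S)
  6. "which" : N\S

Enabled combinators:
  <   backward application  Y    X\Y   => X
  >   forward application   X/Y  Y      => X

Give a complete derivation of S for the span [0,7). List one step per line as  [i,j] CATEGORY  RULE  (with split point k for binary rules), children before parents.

[0,7] S   >
  [0,5] S/PP   <
    [0,4] N   <
      [0,2] S   >
        [0,1] "gave" : S/(PP\NP)
        [1,2] "found" : PP\NP
      [2,4] N\S   <
        [2,3] "dog" : S/PP
        [3,4] "sent" : (N\S)\(S/PP)
    [4,5] "saw" : (S/PP)\N
  [5,7] PP   >
    [5,6] "some" : PP/(N\S)
    [6,7] "which" : N\S

[0,1] S/(PP\NP)  lex  "gave"
[1,2] PP\NP  lex  "found"
[0,2] S  >  k=1
[2,3] S/PP  lex  "dog"
[3,4] (N\S)\(S/PP)  lex  "sent"
[2,4] N\S  <  k=3
[0,4] N  <  k=2
[4,5] (S/PP)\N  lex  "saw"
[0,5] S/PP  <  k=4
[5,6] PP/(N\S)  lex  "some"
[6,7] N\S  lex  "which"
[5,7] PP  >  k=6
[0,7] S  >  k=5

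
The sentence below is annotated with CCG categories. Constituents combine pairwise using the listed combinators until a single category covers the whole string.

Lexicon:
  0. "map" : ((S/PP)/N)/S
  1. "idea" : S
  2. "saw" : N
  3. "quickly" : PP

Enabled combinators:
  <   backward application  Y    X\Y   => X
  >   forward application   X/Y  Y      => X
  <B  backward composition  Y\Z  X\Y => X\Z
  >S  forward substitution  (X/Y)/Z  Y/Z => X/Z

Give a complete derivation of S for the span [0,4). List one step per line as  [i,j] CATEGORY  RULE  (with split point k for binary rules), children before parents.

[0,1] ((S/PP)/N)/S  lex  "map"
[1,2] S  lex  "idea"
[0,2] (S/PP)/N  >  k=1
[2,3] N  lex  "saw"
[0,3] S/PP  >  k=2
[3,4] PP  lex  "quickly"
[0,4] S  >  k=3

[0,4] S   >
  [0,3] S/PP   >
    [0,2] (S/PP)/N   >
      [0,1] "map" : ((S/PP)/N)/S
      [1,2] "idea" : S
    [2,3] "saw" : N
  [3,4] "quickly" : PP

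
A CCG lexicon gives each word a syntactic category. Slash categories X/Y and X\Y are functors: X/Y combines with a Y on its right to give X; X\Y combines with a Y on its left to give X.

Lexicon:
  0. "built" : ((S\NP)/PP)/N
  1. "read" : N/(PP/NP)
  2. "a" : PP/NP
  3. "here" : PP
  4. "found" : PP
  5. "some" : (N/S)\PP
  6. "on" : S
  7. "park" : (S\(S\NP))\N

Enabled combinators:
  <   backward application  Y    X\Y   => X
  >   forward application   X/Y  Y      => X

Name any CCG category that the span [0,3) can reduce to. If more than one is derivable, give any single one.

[0,8] S   <
  [0,4] S\NP   >
    [0,3] (S\NP)/PP   >
      [0,1] "built" : ((S\NP)/PP)/N
      [1,3] N   >
        [1,2] "read" : N/(PP/NP)
        [2,3] "a" : PP/NP
    [3,4] "here" : PP
  [4,8] S\(S\NP)   <
    [4,7] N   >
      [4,6] N/S   <
        [4,5] "found" : PP
        [5,6] "some" : (N/S)\PP
      [6,7] "on" : S
    [7,8] "park" : (S\(S\NP))\N

(S\NP)/PP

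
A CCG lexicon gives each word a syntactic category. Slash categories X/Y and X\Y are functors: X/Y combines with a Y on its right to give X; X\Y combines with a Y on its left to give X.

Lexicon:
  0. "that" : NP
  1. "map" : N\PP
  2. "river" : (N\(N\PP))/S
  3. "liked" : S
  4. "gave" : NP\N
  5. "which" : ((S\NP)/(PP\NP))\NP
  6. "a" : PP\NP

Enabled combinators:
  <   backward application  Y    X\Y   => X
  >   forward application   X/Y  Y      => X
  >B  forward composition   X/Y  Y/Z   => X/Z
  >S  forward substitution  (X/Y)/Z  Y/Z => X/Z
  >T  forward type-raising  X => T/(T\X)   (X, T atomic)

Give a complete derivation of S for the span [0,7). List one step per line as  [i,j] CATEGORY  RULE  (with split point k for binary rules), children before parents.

[0,1] NP  lex  "that"
[1,2] N\PP  lex  "map"
[2,3] (N\(N\PP))/S  lex  "river"
[3,4] S  lex  "liked"
[2,4] N\(N\PP)  >  k=3
[1,4] N  <  k=2
[4,5] NP\N  lex  "gave"
[1,5] NP  <  k=4
[5,6] ((S\NP)/(PP\NP))\NP  lex  "which"
[1,6] (S\NP)/(PP\NP)  <  k=5
[6,7] PP\NP  lex  "a"
[1,7] S\NP  >  k=6
[0,7] S  <  k=1

[0,7] S   <
  [0,1] "that" : NP
  [1,7] S\NP   >
    [1,6] (S\NP)/(PP\NP)   <
      [1,5] NP   <
        [1,4] N   <
          [1,2] "map" : N\PP
          [2,4] N\(N\PP)   >
            [2,3] "river" : (N\(N\PP))/S
            [3,4] "liked" : S
        [4,5] "gave" : NP\N
      [5,6] "which" : ((S\NP)/(PP\NP))\NP
    [6,7] "a" : PP\NP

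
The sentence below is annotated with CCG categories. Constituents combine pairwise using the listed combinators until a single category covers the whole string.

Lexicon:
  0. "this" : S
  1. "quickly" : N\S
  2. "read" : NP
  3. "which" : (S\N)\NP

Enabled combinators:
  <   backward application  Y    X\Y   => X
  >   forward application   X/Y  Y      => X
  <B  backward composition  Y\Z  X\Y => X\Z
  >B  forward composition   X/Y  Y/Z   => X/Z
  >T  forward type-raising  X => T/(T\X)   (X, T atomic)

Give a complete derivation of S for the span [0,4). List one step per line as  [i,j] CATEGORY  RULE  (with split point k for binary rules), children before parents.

[0,1] S  lex  "this"
[0,1] N/(N\S)  >T
[1,2] N\S  lex  "quickly"
[0,2] N  >  k=1
[2,3] NP  lex  "read"
[3,4] (S\N)\NP  lex  "which"
[2,4] S\N  <  k=3
[0,4] S  <  k=2

[0,4] S   <
  [0,2] N   >
    [0,1] N/(N\S)   >T
      [0,1] "this" : S
    [1,2] "quickly" : N\S
  [2,4] S\N   <
    [2,3] "read" : NP
    [3,4] "which" : (S\N)\NP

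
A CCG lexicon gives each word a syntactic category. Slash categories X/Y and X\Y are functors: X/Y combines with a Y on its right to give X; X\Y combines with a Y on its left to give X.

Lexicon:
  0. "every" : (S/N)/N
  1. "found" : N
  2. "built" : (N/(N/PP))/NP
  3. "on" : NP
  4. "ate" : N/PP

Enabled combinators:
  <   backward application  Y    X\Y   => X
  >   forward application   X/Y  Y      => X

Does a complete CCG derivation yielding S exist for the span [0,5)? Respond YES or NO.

YES

[0,5] S   >
  [0,2] S/N   >
    [0,1] "every" : (S/N)/N
    [1,2] "found" : N
  [2,5] N   >
    [2,4] N/(N/PP)   >
      [2,3] "built" : (N/(N/PP))/NP
      [3,4] "on" : NP
    [4,5] "ate" : N/PP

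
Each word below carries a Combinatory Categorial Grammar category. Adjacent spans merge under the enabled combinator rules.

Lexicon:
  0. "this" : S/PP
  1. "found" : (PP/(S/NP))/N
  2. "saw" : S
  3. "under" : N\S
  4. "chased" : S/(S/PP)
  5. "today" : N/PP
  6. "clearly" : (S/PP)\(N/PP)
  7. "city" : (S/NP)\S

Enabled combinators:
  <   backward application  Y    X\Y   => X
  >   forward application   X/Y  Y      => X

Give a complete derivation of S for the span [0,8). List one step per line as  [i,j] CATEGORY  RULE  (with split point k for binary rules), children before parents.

[0,1] S/PP  lex  "this"
[1,2] (PP/(S/NP))/N  lex  "found"
[2,3] S  lex  "saw"
[3,4] N\S  lex  "under"
[2,4] N  <  k=3
[1,4] PP/(S/NP)  >  k=2
[4,5] S/(S/PP)  lex  "chased"
[5,6] N/PP  lex  "today"
[6,7] (S/PP)\(N/PP)  lex  "clearly"
[5,7] S/PP  <  k=6
[4,7] S  >  k=5
[7,8] (S/NP)\S  lex  "city"
[4,8] S/NP  <  k=7
[1,8] PP  >  k=4
[0,8] S  >  k=1

[0,8] S   >
  [0,1] "this" : S/PP
  [1,8] PP   >
    [1,4] PP/(S/NP)   >
      [1,2] "found" : (PP/(S/NP))/N
      [2,4] N   <
        [2,3] "saw" : S
        [3,4] "under" : N\S
    [4,8] S/NP   <
      [4,7] S   >
        [4,5] "chased" : S/(S/PP)
        [5,7] S/PP   <
          [5,6] "today" : N/PP
          [6,7] "clearly" : (S/PP)\(N/PP)
      [7,8] "city" : (S/NP)\S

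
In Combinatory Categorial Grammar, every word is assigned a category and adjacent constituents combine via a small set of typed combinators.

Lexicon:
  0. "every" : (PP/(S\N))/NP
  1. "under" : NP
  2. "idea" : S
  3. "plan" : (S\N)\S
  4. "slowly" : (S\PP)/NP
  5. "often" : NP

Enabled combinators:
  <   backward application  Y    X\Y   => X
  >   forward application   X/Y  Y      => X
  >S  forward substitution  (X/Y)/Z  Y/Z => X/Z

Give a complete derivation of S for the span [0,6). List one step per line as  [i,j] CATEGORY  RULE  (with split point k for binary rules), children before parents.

[0,1] (PP/(S\N))/NP  lex  "every"
[1,2] NP  lex  "under"
[0,2] PP/(S\N)  >  k=1
[2,3] S  lex  "idea"
[3,4] (S\N)\S  lex  "plan"
[2,4] S\N  <  k=3
[0,4] PP  >  k=2
[4,5] (S\PP)/NP  lex  "slowly"
[5,6] NP  lex  "often"
[4,6] S\PP  >  k=5
[0,6] S  <  k=4

[0,6] S   <
  [0,4] PP   >
    [0,2] PP/(S\N)   >
      [0,1] "every" : (PP/(S\N))/NP
      [1,2] "under" : NP
    [2,4] S\N   <
      [2,3] "idea" : S
      [3,4] "plan" : (S\N)\S
  [4,6] S\PP   >
    [4,5] "slowly" : (S\PP)/NP
    [5,6] "often" : NP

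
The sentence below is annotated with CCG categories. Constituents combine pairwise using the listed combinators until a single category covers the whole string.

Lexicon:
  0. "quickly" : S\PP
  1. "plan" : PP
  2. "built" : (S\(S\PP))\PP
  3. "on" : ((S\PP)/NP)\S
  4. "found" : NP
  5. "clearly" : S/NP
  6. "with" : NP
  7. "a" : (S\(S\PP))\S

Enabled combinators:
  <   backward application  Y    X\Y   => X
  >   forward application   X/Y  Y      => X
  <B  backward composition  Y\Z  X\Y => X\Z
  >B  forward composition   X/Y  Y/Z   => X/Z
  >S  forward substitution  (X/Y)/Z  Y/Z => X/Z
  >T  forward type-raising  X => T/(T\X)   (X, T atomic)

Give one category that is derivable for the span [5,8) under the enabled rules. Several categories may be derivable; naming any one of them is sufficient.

S\(S\PP)

[0,8] S   <
  [0,5] S\PP   >
    [0,4] (S\PP)/NP   <
      [0,3] S   <
        [0,1] "quickly" : S\PP
        [1,3] S\(S\PP)   <
          [1,2] "plan" : PP
          [2,3] "built" : (S\(S\PP))\PP
      [3,4] "on" : ((S\PP)/NP)\S
    [4,5] "found" : NP
  [5,8] S\(S\PP)   <
    [5,7] S   >
      [5,6] "clearly" : S/NP
      [6,7] "with" : NP
    [7,8] "a" : (S\(S\PP))\S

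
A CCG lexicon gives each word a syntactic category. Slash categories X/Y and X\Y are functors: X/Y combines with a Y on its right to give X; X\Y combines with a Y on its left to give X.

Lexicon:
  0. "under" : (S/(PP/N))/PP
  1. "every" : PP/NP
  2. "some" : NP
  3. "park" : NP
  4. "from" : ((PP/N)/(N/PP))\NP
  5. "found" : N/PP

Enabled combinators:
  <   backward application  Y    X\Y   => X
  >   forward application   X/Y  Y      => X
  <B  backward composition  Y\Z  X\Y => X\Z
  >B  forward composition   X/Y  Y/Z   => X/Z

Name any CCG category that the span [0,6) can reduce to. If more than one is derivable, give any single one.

[0,6] S   >
  [0,3] S/(PP/N)   >
    [0,1] "under" : (S/(PP/N))/PP
    [1,3] PP   >
      [1,2] "every" : PP/NP
      [2,3] "some" : NP
  [3,6] PP/N   >
    [3,5] (PP/N)/(N/PP)   <
      [3,4] "park" : NP
      [4,5] "from" : ((PP/N)/(N/PP))\NP
    [5,6] "found" : N/PP

S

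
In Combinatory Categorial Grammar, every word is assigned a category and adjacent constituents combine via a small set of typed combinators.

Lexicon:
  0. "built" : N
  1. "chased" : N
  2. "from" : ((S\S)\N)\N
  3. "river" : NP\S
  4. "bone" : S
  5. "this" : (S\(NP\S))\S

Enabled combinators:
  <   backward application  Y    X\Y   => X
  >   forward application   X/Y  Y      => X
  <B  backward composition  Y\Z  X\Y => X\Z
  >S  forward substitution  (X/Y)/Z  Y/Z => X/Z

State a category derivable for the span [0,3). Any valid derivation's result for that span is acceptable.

S\S

[0,6] S   <
  [0,4] NP\S   <B
    [0,3] S\S   <
      [0,1] "built" : N
      [1,3] (S\S)\N   <
        [1,2] "chased" : N
        [2,3] "from" : ((S\S)\N)\N
    [3,4] "river" : NP\S
  [4,6] S\(NP\S)   <
    [4,5] "bone" : S
    [5,6] "this" : (S\(NP\S))\S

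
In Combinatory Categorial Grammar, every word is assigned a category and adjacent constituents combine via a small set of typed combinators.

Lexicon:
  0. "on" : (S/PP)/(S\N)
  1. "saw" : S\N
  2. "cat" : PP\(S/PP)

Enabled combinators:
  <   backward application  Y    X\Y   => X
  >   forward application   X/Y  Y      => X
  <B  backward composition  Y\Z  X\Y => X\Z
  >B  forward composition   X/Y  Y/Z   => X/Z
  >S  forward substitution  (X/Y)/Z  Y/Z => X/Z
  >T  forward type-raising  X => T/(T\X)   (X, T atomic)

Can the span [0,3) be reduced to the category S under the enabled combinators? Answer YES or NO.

NO

(S/PP)/(S\N) S\N PP\(S/PP)
CKY chart[0,3] = {N/(N\PP), NP/(NP\PP), PP, PP/(PP\PP), S/(S\PP)}; S ∉ chart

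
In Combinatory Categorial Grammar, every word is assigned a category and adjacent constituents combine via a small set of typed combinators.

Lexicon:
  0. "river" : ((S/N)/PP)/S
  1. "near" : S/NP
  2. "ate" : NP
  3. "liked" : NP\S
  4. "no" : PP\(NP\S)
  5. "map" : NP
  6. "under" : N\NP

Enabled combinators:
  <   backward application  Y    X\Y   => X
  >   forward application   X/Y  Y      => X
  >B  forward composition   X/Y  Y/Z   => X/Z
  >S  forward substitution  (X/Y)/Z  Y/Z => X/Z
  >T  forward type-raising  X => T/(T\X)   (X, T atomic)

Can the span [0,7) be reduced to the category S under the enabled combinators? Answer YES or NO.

YES

[0,7] S   >
  [0,5] S/N   >
    [0,3] (S/N)/PP   >
      [0,1] "river" : ((S/N)/PP)/S
      [1,3] S   >
        [1,2] "near" : S/NP
        [2,3] "ate" : NP
    [3,5] PP   <
      [3,4] "liked" : NP\S
      [4,5] "no" : PP\(NP\S)
  [5,7] N   >
    [5,6] N/(N\NP)   >T
      [5,6] "map" : NP
    [6,7] "under" : N\NP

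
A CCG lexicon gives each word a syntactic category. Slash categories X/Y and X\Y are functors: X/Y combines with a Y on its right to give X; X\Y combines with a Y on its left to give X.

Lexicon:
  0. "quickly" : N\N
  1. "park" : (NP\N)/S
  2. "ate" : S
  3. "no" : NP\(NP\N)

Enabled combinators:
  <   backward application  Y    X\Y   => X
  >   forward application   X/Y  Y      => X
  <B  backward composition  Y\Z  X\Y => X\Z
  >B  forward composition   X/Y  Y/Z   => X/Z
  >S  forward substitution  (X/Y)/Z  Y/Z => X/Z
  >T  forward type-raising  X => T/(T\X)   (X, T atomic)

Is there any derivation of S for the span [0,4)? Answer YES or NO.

N\N (NP\N)/S S NP\(NP\N)
CKY chart[0,4] = {N/(N\NP), NP, NP/(NP\NP), PP/(PP\NP), S/(S\NP)}; S ∉ chart

NO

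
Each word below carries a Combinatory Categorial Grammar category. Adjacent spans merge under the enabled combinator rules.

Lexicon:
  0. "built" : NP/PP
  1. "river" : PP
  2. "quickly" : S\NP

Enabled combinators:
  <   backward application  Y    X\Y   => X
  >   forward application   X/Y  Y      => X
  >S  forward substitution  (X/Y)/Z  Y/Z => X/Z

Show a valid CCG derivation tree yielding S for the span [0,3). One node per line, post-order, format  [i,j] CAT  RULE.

[0,3] S   <
  [0,2] NP   >
    [0,1] "built" : NP/PP
    [1,2] "river" : PP
  [2,3] "quickly" : S\NP

[0,1] NP/PP  lex  "built"
[1,2] PP  lex  "river"
[0,2] NP  >  k=1
[2,3] S\NP  lex  "quickly"
[0,3] S  <  k=2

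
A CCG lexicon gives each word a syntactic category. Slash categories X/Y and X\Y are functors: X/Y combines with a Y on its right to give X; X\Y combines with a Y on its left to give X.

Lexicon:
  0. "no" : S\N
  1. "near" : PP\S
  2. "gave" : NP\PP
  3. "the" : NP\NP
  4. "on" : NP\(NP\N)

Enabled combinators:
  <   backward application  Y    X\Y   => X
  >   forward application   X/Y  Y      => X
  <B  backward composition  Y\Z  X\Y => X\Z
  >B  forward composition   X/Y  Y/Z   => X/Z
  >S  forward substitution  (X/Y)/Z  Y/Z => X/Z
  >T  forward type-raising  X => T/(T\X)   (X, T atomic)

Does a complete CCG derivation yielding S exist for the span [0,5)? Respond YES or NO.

NO

S\N PP\S NP\PP NP\NP NP\(NP\N)
CKY chart[0,5] = {N/(N\NP), NP, NP/(NP\NP), PP/(PP\NP), S/(S\NP)}; S ∉ chart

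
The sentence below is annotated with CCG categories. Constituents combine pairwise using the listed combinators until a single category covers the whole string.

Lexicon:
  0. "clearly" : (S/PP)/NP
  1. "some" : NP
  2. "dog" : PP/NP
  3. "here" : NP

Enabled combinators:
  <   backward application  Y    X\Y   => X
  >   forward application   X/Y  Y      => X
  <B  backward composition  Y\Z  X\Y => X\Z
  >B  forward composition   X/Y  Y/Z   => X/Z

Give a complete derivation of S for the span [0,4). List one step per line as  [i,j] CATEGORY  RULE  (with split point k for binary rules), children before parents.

[0,4] S   >
  [0,2] S/PP   >
    [0,1] "clearly" : (S/PP)/NP
    [1,2] "some" : NP
  [2,4] PP   >
    [2,3] "dog" : PP/NP
    [3,4] "here" : NP

[0,1] (S/PP)/NP  lex  "clearly"
[1,2] NP  lex  "some"
[0,2] S/PP  >  k=1
[2,3] PP/NP  lex  "dog"
[3,4] NP  lex  "here"
[2,4] PP  >  k=3
[0,4] S  >  k=2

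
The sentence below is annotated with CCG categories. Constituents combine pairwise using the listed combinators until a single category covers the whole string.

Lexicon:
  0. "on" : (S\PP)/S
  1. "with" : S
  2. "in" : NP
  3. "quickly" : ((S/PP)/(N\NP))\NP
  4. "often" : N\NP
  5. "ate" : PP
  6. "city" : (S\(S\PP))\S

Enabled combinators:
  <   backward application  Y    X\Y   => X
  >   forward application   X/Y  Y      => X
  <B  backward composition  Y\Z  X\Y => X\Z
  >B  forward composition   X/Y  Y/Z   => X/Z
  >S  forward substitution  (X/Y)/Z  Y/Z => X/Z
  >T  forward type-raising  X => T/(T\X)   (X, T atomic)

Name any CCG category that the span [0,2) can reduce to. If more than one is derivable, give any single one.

S\PP

[0,7] S   <
  [0,2] S\PP   >
    [0,1] "on" : (S\PP)/S
    [1,2] "with" : S
  [2,7] S\(S\PP)   <
    [2,6] S   >
      [2,5] S/PP   >
        [2,4] (S/PP)/(N\NP)   <
          [2,3] "in" : NP
          [3,4] "quickly" : ((S/PP)/(N\NP))\NP
        [4,5] "often" : N\NP
      [5,6] "ate" : PP
    [6,7] "city" : (S\(S\PP))\S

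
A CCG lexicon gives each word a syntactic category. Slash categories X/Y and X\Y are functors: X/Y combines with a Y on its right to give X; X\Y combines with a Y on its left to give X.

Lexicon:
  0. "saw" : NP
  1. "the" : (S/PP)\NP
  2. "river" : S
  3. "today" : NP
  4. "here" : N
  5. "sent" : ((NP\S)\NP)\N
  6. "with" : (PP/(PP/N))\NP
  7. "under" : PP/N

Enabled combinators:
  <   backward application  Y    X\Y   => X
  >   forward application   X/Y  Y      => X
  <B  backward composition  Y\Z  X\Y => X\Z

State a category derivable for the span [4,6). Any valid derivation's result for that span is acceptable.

[0,8] S   >
  [0,2] S/PP   <
    [0,1] "saw" : NP
    [1,2] "the" : (S/PP)\NP
  [2,8] PP   >
    [2,7] PP/(PP/N)   <
      [2,6] NP   <
        [2,3] "river" : S
        [3,6] NP\S   <
          [3,4] "today" : NP
          [4,6] (NP\S)\NP   <
            [4,5] "here" : N
            [5,6] "sent" : ((NP\S)\NP)\N
      [6,7] "with" : (PP/(PP/N))\NP
    [7,8] "under" : PP/N

(NP\S)\NP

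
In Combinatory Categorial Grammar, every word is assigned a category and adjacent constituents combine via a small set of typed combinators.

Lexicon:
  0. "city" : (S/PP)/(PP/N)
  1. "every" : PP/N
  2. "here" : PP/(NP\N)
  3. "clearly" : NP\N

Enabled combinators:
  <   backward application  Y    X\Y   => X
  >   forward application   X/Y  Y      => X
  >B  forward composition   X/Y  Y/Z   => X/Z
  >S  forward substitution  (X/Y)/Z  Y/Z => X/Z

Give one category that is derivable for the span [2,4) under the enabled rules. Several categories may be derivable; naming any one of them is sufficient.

PP

[0,4] S   >
  [0,2] S/PP   >
    [0,1] "city" : (S/PP)/(PP/N)
    [1,2] "every" : PP/N
  [2,4] PP   >
    [2,3] "here" : PP/(NP\N)
    [3,4] "clearly" : NP\N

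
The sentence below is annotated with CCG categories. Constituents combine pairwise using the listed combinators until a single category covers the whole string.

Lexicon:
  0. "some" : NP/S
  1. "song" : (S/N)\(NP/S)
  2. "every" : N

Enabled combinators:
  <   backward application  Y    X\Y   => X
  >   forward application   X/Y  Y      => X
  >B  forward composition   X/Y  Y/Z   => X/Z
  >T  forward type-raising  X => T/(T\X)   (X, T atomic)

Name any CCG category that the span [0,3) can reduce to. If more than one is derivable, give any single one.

[0,3] S   >
  [0,2] S/N   <
    [0,1] "some" : NP/S
    [1,2] "song" : (S/N)\(NP/S)
  [2,3] "every" : N

S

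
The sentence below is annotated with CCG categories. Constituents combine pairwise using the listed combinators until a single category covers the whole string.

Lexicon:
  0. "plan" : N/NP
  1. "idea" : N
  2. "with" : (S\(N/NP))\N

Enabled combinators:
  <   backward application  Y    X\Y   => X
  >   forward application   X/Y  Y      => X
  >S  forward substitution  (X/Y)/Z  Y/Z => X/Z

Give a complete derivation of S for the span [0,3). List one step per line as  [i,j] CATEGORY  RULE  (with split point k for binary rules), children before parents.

[0,3] S   <
  [0,1] "plan" : N/NP
  [1,3] S\(N/NP)   <
    [1,2] "idea" : N
    [2,3] "with" : (S\(N/NP))\N

[0,1] N/NP  lex  "plan"
[1,2] N  lex  "idea"
[2,3] (S\(N/NP))\N  lex  "with"
[1,3] S\(N/NP)  <  k=2
[0,3] S  <  k=1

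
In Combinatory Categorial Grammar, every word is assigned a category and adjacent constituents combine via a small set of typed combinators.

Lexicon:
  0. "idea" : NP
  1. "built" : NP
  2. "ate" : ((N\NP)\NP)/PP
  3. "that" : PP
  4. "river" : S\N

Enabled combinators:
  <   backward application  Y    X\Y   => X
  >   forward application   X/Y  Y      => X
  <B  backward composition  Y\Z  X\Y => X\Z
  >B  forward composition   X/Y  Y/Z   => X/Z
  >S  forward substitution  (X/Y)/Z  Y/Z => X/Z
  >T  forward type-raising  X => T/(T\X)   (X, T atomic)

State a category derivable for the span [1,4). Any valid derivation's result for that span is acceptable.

N\NP

[0,5] S   <
  [0,4] N   >
    [0,1] N/(N\NP)   >T
      [0,1] "idea" : NP
    [1,4] N\NP   <
      [1,2] "built" : NP
      [2,4] (N\NP)\NP   >
        [2,3] "ate" : ((N\NP)\NP)/PP
        [3,4] "that" : PP
  [4,5] "river" : S\N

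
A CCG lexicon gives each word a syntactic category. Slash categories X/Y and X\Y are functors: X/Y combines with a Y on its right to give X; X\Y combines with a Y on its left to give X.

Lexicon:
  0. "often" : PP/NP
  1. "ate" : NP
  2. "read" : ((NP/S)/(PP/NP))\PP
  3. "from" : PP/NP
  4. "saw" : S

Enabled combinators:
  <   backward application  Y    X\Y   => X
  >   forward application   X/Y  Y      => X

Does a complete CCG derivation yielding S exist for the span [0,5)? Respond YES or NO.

NO

PP/NP NP ((NP/S)/(PP/NP))\PP PP/NP S
CKY chart[0,5] = {NP}; S ∉ chart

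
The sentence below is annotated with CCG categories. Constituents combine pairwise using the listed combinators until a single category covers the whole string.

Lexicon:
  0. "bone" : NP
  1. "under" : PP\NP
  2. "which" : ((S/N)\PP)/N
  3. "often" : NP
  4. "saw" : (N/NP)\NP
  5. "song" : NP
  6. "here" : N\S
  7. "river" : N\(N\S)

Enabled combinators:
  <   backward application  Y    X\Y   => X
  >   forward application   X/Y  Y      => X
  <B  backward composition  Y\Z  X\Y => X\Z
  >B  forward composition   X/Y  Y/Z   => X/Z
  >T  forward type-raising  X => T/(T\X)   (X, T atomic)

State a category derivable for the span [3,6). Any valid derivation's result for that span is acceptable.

[0,8] S   >
  [0,6] S/N   <
    [0,2] PP   <
      [0,1] "bone" : NP
      [1,2] "under" : PP\NP
    [2,6] (S/N)\PP   >
      [2,3] "which" : ((S/N)\PP)/N
      [3,6] N   >
        [3,5] N/NP   <
          [3,4] "often" : NP
          [4,5] "saw" : (N/NP)\NP
        [5,6] "song" : NP
  [6,8] N   <
    [6,7] "here" : N\S
    [7,8] "river" : N\(N\S)

N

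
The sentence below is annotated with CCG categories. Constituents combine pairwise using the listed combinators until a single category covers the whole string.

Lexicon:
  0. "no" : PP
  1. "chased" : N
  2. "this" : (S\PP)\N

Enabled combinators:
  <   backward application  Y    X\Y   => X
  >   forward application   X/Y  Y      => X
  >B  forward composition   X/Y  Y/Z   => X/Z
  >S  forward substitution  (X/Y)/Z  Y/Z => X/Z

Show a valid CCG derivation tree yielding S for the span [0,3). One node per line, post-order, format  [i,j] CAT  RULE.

[0,3] S   <
  [0,1] "no" : PP
  [1,3] S\PP   <
    [1,2] "chased" : N
    [2,3] "this" : (S\PP)\N

[0,1] PP  lex  "no"
[1,2] N  lex  "chased"
[2,3] (S\PP)\N  lex  "this"
[1,3] S\PP  <  k=2
[0,3] S  <  k=1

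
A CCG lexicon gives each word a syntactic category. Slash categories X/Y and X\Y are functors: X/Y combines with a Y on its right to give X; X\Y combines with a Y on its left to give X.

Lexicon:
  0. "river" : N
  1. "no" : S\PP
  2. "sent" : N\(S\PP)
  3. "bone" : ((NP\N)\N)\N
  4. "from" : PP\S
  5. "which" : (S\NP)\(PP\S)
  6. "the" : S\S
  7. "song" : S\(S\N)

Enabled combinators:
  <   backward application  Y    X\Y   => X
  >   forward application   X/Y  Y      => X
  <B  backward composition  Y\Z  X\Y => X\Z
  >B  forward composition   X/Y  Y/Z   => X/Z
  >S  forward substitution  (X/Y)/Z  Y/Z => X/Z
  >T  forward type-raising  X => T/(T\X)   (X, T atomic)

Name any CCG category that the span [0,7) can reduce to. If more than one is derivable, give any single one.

[0,8] S   <
  [0,7] S\N   <B
    [0,4] NP\N   <
      [0,1] "river" : N
      [1,4] (NP\N)\N   <
        [1,3] N   <
          [1,2] "no" : S\PP
          [2,3] "sent" : N\(S\PP)
        [3,4] "bone" : ((NP\N)\N)\N
    [4,7] S\NP   <B
      [4,6] S\NP   <
        [4,5] "from" : PP\S
        [5,6] "which" : (S\NP)\(PP\S)
      [6,7] "the" : S\S
  [7,8] "song" : S\(S\N)

S\N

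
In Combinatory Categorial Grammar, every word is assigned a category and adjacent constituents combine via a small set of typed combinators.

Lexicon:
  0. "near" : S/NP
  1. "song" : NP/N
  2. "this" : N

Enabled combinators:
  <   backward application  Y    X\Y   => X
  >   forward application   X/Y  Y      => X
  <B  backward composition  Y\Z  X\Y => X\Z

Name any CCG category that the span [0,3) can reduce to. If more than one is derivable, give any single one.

[0,3] S   >
  [0,1] "near" : S/NP
  [1,3] NP   >
    [1,2] "song" : NP/N
    [2,3] "this" : N

S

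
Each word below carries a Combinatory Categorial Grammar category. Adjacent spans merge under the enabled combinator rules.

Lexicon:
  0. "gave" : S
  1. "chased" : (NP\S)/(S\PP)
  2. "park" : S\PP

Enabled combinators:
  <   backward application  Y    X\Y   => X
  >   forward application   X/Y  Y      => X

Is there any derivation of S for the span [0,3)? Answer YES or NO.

S (NP\S)/(S\PP) S\PP
CKY chart[0,3] = {NP}; S ∉ chart

NO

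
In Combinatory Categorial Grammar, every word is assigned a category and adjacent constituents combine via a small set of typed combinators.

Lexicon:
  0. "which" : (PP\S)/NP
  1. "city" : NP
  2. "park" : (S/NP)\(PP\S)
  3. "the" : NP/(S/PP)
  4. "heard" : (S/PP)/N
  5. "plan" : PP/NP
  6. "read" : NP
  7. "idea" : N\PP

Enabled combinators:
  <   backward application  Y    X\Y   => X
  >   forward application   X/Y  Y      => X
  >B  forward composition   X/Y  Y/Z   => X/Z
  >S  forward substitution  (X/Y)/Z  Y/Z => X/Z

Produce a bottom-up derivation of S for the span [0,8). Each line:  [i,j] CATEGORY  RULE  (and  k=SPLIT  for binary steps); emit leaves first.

[0,1] (PP\S)/NP  lex  "which"
[1,2] NP  lex  "city"
[0,2] PP\S  >  k=1
[2,3] (S/NP)\(PP\S)  lex  "park"
[0,3] S/NP  <  k=2
[3,4] NP/(S/PP)  lex  "the"
[4,5] (S/PP)/N  lex  "heard"
[3,5] NP/N  >B  k=4
[0,5] S/N  >B  k=3
[5,6] PP/NP  lex  "plan"
[6,7] NP  lex  "read"
[5,7] PP  >  k=6
[7,8] N\PP  lex  "idea"
[5,8] N  <  k=7
[0,8] S  >  k=5

[0,8] S   >
  [0,5] S/N   >B
    [0,3] S/NP   <
      [0,2] PP\S   >
        [0,1] "which" : (PP\S)/NP
        [1,2] "city" : NP
      [2,3] "park" : (S/NP)\(PP\S)
    [3,5] NP/N   >B
      [3,4] "the" : NP/(S/PP)
      [4,5] "heard" : (S/PP)/N
  [5,8] N   <
    [5,7] PP   >
      [5,6] "plan" : PP/NP
      [6,7] "read" : NP
    [7,8] "idea" : N\PP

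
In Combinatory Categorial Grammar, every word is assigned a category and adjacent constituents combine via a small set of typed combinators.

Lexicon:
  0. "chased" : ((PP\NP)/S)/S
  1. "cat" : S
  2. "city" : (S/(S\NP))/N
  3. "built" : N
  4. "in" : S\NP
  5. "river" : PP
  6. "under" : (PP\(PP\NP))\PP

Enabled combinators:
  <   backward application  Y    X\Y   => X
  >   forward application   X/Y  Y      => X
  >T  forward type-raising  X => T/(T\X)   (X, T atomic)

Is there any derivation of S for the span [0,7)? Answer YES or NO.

((PP\NP)/S)/S S (S/(S\NP))/N N S\NP PP (PP\(PP\NP))\PP
CKY chart[0,7] = {N/(N\PP), NP/(NP\PP), PP, PP/(PP\PP), S/(S\PP)}; S ∉ chart

NO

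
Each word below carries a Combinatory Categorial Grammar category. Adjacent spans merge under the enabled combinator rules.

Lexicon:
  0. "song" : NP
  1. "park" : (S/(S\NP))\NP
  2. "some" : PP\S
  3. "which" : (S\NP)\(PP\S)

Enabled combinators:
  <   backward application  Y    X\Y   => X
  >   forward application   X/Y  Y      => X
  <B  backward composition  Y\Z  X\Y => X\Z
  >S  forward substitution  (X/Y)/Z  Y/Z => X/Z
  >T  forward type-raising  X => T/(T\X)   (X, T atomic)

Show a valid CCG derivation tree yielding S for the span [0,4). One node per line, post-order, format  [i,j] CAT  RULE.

[0,4] S   >
  [0,2] S/(S\NP)   <
    [0,1] "song" : NP
    [1,2] "park" : (S/(S\NP))\NP
  [2,4] S\NP   <
    [2,3] "some" : PP\S
    [3,4] "which" : (S\NP)\(PP\S)

[0,1] NP  lex  "song"
[1,2] (S/(S\NP))\NP  lex  "park"
[0,2] S/(S\NP)  <  k=1
[2,3] PP\S  lex  "some"
[3,4] (S\NP)\(PP\S)  lex  "which"
[2,4] S\NP  <  k=3
[0,4] S  >  k=2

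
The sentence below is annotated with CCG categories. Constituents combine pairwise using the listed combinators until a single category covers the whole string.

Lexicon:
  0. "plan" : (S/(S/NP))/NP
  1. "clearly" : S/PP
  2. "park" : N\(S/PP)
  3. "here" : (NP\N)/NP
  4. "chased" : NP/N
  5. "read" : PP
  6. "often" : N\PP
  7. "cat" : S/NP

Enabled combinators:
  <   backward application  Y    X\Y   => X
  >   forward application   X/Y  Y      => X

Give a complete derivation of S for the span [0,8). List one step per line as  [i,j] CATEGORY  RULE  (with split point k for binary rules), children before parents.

[0,8] S   >
  [0,7] S/(S/NP)   >
    [0,1] "plan" : (S/(S/NP))/NP
    [1,7] NP   <
      [1,3] N   <
        [1,2] "clearly" : S/PP
        [2,3] "park" : N\(S/PP)
      [3,7] NP\N   >
        [3,4] "here" : (NP\N)/NP
        [4,7] NP   >
          [4,5] "chased" : NP/N
          [5,7] N   <
            [5,6] "read" : PP
            [6,7] "often" : N\PP
  [7,8] "cat" : S/NP

[0,1] (S/(S/NP))/NP  lex  "plan"
[1,2] S/PP  lex  "clearly"
[2,3] N\(S/PP)  lex  "park"
[1,3] N  <  k=2
[3,4] (NP\N)/NP  lex  "here"
[4,5] NP/N  lex  "chased"
[5,6] PP  lex  "read"
[6,7] N\PP  lex  "often"
[5,7] N  <  k=6
[4,7] NP  >  k=5
[3,7] NP\N  >  k=4
[1,7] NP  <  k=3
[0,7] S/(S/NP)  >  k=1
[7,8] S/NP  lex  "cat"
[0,8] S  >  k=7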